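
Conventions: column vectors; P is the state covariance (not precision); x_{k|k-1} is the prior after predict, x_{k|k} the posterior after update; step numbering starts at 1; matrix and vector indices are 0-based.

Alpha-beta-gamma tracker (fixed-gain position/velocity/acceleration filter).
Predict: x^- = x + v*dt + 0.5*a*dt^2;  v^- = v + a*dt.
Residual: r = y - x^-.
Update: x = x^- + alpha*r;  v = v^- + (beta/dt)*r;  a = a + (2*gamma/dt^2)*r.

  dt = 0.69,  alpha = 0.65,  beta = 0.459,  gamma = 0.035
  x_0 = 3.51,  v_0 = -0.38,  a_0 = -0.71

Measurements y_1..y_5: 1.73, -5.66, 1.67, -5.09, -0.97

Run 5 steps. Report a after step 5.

a_post = 0.1138

step 1: x_pred=3.0788  r=-1.3488  x^+=2.2021  v^+=-1.7671  a^+=-0.9083
step 2: x_pred=0.7665  r=-6.4265  x^+=-3.4107  v^+=-6.6689  a^+=-1.8532
step 3: x_pred=-8.4534  r=10.1234  x^+=-1.8732  v^+=-1.2133  a^+=-0.3648
step 4: x_pred=-2.7972  r=-2.2928  x^+=-4.2875  v^+=-2.9902  a^+=-0.7019
step 5: x_pred=-6.5179  r=5.5479  x^+=-2.9118  v^+=0.2160  a^+=0.1138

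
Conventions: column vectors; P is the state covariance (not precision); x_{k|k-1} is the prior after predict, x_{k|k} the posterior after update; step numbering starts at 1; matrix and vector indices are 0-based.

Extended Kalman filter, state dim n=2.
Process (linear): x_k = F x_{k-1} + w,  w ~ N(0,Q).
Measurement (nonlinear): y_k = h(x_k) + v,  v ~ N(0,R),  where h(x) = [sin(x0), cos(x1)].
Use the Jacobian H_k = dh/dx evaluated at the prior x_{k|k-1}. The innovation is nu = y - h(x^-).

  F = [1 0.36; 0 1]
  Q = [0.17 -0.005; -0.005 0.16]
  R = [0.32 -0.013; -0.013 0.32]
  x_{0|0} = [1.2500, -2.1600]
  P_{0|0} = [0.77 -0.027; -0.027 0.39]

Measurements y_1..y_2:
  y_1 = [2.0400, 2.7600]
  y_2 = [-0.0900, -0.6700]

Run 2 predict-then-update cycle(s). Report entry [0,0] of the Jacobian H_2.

H_jac[0,0] = -0.3458

step 1: x^-=[0.4724, -2.1600]  P^-=[0.9711 0.1084; 0.1084 0.5500]  H_jac=[0.8905 0.0000; 0.0000 0.8314]  S=[1.0900 0.0673; 0.0673 0.7002]  K=[0.7901 0.0528; 0.0485 0.6484]  nu=[1.5850, 3.3157]  x^+=[1.8998, 0.0669]  P^+=[0.2831 0.0080; 0.0080 0.2488]
step 2: x^-=[1.9239, 0.0669]  P^-=[0.4911 0.0926; 0.0926 0.4088]  H_jac=[-0.3458 0.0000; 0.0000 -0.0669]  S=[0.3787 -0.0109; -0.0109 0.3218]  K=[-0.4494 -0.0344; -0.0870 -0.0879]  nu=[-1.0283, -1.6678]  x^+=[2.4434, 0.3029]  P^+=[0.4146 0.0772; 0.0772 0.4036]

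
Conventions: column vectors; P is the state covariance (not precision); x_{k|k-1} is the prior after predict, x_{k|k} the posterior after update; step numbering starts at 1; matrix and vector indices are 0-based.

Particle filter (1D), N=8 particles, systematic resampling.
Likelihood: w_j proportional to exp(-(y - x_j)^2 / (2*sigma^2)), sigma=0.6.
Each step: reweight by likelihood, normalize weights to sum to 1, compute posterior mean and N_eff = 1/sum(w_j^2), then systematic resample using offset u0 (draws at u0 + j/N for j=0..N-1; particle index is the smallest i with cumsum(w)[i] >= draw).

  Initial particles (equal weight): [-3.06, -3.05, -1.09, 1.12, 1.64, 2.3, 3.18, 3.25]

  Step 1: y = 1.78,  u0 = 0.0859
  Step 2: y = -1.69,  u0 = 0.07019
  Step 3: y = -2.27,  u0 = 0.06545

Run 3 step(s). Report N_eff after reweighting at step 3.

N_eff = 8.0000

step 1: w=[0.0000, 0.0000, 0.0000, 0.2352, 0.4192, 0.2959, 0.0283, 0.0214]  mean=1.7910  Neff=3.1266  idx=[3, 3, 4, 4, 4, 5, 5, 6]
step 2: w=[0.4913, 0.4913, 0.0058, 0.0058, 0.0058, 0.0000, 0.0000, 0.0000]  mean=1.1291  Neff=2.0714  idx=[0, 0, 0, 0, 1, 1, 1, 1]
step 3: w=[0.1250, 0.1250, 0.1250, 0.1250, 0.1250, 0.1250, 0.1250, 0.1250]  mean=1.1200  Neff=8.0000  idx=[0, 1, 2, 3, 4, 5, 6, 7]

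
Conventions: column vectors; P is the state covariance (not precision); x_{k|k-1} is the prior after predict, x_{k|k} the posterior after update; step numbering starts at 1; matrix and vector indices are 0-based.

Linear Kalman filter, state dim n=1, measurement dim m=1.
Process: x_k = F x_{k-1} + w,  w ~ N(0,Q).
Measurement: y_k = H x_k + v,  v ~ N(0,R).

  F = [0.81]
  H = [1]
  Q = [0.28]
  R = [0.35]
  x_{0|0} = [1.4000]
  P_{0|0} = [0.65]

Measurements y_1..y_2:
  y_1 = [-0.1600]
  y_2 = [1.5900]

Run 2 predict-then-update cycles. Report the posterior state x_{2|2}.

step 1: x^-=[1.1340]  P^-=[0.7065]  S=[1.0565]  K=[0.6687]  nu=[-1.2940]  x^+=[0.2687]  P^+=[0.2340]
step 2: x^-=[0.2176]  P^-=[0.4336]  S=[0.7836]  K=[0.5533]  nu=[1.3724]  x^+=[0.9770]  P^+=[0.1937]

x_post = [0.9770]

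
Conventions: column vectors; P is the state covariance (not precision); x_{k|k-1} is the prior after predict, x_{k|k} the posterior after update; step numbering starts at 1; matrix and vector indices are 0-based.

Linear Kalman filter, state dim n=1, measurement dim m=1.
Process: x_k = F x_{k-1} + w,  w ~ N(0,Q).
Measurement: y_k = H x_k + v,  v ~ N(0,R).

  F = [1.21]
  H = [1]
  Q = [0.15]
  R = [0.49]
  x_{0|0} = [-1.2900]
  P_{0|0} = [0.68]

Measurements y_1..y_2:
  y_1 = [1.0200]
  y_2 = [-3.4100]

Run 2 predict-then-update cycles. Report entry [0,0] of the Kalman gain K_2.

K[0,0] = 0.5711

step 1: x^-=[-1.5609]  P^-=[1.1456]  S=[1.6356]  K=[0.7004]  nu=[2.5809]  x^+=[0.2468]  P^+=[0.3432]
step 2: x^-=[0.2986]  P^-=[0.6525]  S=[1.1425]  K=[0.5711]  nu=[-3.7086]  x^+=[-1.8194]  P^+=[0.2798]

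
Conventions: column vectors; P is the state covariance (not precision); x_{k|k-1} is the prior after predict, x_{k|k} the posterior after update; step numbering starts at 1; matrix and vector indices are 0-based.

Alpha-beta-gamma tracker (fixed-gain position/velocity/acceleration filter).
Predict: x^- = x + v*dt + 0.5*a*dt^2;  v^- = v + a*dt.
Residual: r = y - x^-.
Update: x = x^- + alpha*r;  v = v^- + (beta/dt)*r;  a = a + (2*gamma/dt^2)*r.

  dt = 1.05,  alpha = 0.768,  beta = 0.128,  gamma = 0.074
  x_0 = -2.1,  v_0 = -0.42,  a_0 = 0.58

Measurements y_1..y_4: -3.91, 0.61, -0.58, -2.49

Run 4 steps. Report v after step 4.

step 1: x_pred=-2.2213  r=-1.6887  x^+=-3.5182  v^+=-0.0169  a^+=0.3533
step 2: x_pred=-3.3412  r=3.9512  x^+=-0.3067  v^+=0.8358  a^+=0.8837
step 3: x_pred=1.0580  r=-1.6380  x^+=-0.2000  v^+=1.5640  a^+=0.6638
step 4: x_pred=1.8081  r=-4.2981  x^+=-1.4928  v^+=1.7370  a^+=0.0868

v_post = 1.7370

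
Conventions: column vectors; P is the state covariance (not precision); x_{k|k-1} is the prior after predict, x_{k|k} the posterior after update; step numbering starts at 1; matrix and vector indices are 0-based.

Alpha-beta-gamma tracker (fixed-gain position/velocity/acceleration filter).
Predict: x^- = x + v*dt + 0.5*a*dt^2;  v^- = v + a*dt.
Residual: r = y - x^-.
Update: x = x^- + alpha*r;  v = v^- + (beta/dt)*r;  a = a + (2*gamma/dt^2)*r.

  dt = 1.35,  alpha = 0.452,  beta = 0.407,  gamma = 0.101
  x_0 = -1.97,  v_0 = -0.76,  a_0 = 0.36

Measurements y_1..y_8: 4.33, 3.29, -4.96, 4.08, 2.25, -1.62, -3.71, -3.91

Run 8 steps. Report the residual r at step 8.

step 1: x_pred=-2.6679  r=6.9979  x^+=0.4951  v^+=1.8358  a^+=1.1356
step 2: x_pred=4.0082  r=-0.7182  x^+=3.6836  v^+=3.1523  a^+=1.0560
step 3: x_pred=8.9015  r=-13.8615  x^+=2.6361  v^+=0.3990  a^+=-0.4803
step 4: x_pred=2.7370  r=1.3430  x^+=3.3440  v^+=0.1554  a^+=-0.3315
step 5: x_pred=3.2517  r=-1.0017  x^+=2.7990  v^+=-0.5941  a^+=-0.4425
step 6: x_pred=1.5936  r=-3.2136  x^+=0.1411  v^+=-2.1604  a^+=-0.7987
step 7: x_pred=-3.5033  r=-0.2067  x^+=-3.5967  v^+=-3.3010  a^+=-0.8216
step 8: x_pred=-8.8017  r=4.8917  x^+=-6.5907  v^+=-2.9354  a^+=-0.2794

resid = 4.8917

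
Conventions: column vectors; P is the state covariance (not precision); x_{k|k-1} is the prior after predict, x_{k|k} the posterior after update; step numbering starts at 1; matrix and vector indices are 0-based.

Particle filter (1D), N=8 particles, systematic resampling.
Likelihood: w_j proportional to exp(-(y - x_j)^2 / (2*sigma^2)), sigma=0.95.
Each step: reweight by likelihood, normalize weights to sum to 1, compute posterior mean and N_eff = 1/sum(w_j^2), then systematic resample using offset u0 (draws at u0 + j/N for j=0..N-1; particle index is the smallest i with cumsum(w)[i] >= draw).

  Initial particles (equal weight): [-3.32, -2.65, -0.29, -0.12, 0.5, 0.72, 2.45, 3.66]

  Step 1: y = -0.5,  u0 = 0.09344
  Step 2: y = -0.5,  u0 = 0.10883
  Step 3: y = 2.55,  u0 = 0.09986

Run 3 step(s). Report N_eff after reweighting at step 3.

step 1: w=[0.0041, 0.0257, 0.3243, 0.3067, 0.1909, 0.1457, 0.0027, 0.0000]  mean=-0.0053  Neff=3.8823  idx=[2, 2, 2, 3, 3, 4, 4, 5]
step 2: w=[0.1534, 0.1534, 0.1534, 0.1451, 0.1451, 0.0903, 0.0903, 0.0689]  mean=-0.0283  Neff=7.4751  idx=[0, 1, 2, 3, 4, 4, 6, 7]
step 3: w=[0.0331, 0.0331, 0.0331, 0.0557, 0.0557, 0.0557, 0.2817, 0.4520]  mean=0.4174  Neff=3.3763  idx=[3, 5, 6, 6, 7, 7, 7, 7]

N_eff = 3.3763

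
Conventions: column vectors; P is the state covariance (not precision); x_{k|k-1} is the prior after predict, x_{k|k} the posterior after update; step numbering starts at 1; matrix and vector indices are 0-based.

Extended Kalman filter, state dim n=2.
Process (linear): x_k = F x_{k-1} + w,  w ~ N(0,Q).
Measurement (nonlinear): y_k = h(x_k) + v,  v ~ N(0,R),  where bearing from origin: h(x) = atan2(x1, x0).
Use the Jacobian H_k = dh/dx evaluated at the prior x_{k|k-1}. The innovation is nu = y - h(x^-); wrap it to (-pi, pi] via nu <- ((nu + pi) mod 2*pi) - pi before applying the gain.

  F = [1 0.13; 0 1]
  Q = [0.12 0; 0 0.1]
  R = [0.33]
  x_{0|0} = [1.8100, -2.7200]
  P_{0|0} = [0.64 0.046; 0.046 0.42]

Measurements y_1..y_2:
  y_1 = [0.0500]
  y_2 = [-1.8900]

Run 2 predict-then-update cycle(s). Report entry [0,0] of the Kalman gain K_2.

step 1: x^-=[1.4564, -2.7200]  P^-=[0.7791 0.1006; 0.1006 0.5200]  H_jac=[0.2857 0.1530]  S=[0.4146]  K=[0.5741; 0.2612]  nu=[1.1292]  x^+=[2.1046, -2.4250]  P^+=[0.6424 0.0384; 0.0384 0.4917]
step 2: x^-=[1.7894, -2.4250]  P^-=[0.7807 0.1024; 0.1024 0.5917]  H_jac=[0.2670 0.1970]  S=[0.4194]  K=[0.5451; 0.3431]  nu=[-0.9549]  x^+=[1.2688, -2.7527]  P^+=[0.6561 0.0239; 0.0239 0.5423]

K[0,0] = 0.5451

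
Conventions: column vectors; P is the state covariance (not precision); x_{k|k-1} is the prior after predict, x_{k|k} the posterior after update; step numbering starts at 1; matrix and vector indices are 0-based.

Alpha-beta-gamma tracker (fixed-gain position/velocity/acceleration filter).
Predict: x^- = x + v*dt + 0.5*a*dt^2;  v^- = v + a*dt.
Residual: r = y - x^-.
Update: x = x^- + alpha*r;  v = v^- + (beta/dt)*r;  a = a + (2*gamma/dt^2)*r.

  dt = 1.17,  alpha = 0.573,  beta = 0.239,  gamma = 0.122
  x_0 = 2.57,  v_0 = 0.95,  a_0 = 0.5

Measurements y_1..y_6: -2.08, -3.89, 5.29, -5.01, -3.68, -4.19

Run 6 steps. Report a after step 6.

a_post = 0.1014

step 1: x_pred=4.0237  r=-6.1037  x^+=0.5263  v^+=0.2882  a^+=-0.5880
step 2: x_pred=0.4610  r=-4.3510  x^+=-2.0321  v^+=-1.2885  a^+=-1.3635
step 3: x_pred=-4.4730  r=9.7630  x^+=1.1212  v^+=-0.8895  a^+=0.3767
step 4: x_pred=0.3383  r=-5.3483  x^+=-2.7263  v^+=-1.5413  a^+=-0.5766
step 5: x_pred=-4.9243  r=1.2443  x^+=-4.2113  v^+=-1.9618  a^+=-0.3548
step 6: x_pred=-6.7495  r=2.5595  x^+=-5.2829  v^+=-1.8541  a^+=0.1014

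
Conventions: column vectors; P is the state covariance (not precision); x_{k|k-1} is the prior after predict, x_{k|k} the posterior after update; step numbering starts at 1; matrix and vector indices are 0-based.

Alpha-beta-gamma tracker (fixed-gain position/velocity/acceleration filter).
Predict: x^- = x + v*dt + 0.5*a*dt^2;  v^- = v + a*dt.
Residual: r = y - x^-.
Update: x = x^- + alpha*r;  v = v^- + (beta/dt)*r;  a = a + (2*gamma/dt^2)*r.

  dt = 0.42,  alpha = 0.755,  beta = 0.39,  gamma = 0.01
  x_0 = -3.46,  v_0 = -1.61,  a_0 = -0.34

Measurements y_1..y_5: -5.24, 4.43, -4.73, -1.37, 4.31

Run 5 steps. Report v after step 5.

step 1: x_pred=-4.1662  r=-1.0738  x^+=-4.9769  v^+=-2.7499  a^+=-0.4617
step 2: x_pred=-6.1726  r=10.6026  x^+=1.8324  v^+=6.9014  a^+=0.7404
step 3: x_pred=4.7963  r=-9.5263  x^+=-2.3961  v^+=-1.6334  a^+=-0.3397
step 4: x_pred=-3.1121  r=1.7421  x^+=-1.7968  v^+=-0.1585  a^+=-0.1422
step 5: x_pred=-1.8759  r=6.1859  x^+=2.7945  v^+=5.5259  a^+=0.5592

v_post = 5.5259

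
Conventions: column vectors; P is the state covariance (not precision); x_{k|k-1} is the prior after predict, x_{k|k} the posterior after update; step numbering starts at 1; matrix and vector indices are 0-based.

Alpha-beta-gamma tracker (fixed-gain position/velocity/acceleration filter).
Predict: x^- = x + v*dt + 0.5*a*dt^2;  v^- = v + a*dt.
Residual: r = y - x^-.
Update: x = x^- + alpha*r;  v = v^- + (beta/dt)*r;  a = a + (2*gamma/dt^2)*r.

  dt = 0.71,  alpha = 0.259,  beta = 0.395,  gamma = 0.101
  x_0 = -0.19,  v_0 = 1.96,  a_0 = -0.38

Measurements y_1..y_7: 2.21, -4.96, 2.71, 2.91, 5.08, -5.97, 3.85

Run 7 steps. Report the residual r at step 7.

resid = 2.8608

step 1: x_pred=1.1058  r=1.1042  x^+=1.3918  v^+=2.3045  a^+=0.0625
step 2: x_pred=3.0437  r=-8.0037  x^+=0.9708  v^+=-2.1039  a^+=-3.1448
step 3: x_pred=-1.3157  r=4.0257  x^+=-0.2730  v^+=-2.0971  a^+=-1.5316
step 4: x_pred=-2.1480  r=5.0580  x^+=-0.8380  v^+=-0.3706  a^+=0.4952
step 5: x_pred=-0.9763  r=6.0563  x^+=0.5923  v^+=3.3503  a^+=2.9220
step 6: x_pred=3.7075  r=-9.6775  x^+=1.2011  v^+=0.0410  a^+=-0.9559
step 7: x_pred=0.9892  r=2.8608  x^+=1.7302  v^+=0.9539  a^+=0.1904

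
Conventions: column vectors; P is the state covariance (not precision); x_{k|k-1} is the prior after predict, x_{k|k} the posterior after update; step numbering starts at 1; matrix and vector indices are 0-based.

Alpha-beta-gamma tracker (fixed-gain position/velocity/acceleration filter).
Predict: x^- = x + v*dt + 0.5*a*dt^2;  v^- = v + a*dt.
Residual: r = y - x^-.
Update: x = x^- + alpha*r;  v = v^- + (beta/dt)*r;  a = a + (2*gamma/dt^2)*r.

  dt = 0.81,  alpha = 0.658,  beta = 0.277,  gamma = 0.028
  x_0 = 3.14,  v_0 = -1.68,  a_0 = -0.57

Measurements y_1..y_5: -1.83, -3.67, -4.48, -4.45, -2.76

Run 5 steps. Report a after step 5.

a_post = 0.2018

step 1: x_pred=1.5922  r=-3.4222  x^+=-0.6596  v^+=-3.3120  a^+=-0.8621
step 2: x_pred=-3.6251  r=-0.0449  x^+=-3.6547  v^+=-4.0256  a^+=-0.8659
step 3: x_pred=-7.1995  r=2.7195  x^+=-5.4101  v^+=-3.7970  a^+=-0.6338
step 4: x_pred=-8.6936  r=4.2436  x^+=-5.9013  v^+=-2.8592  a^+=-0.2716
step 5: x_pred=-8.3064  r=5.5464  x^+=-4.6569  v^+=-1.1825  a^+=0.2018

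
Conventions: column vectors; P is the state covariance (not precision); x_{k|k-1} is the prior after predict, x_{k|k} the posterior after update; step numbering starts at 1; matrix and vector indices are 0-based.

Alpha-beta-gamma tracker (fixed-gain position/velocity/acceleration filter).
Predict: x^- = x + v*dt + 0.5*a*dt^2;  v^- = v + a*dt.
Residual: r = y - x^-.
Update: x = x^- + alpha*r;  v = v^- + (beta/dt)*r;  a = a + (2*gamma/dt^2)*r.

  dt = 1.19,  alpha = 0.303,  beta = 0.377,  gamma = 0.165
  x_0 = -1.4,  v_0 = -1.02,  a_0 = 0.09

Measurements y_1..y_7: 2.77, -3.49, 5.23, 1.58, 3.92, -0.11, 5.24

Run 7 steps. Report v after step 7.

step 1: x_pred=-2.5501  r=5.3201  x^+=-0.9381  v^+=0.7725  a^+=1.3298
step 2: x_pred=0.9228  r=-4.4128  x^+=-0.4143  v^+=0.9570  a^+=0.3014
step 3: x_pred=0.9379  r=4.2921  x^+=2.2384  v^+=2.6754  a^+=1.3016
step 4: x_pred=6.3438  r=-4.7638  x^+=4.9004  v^+=2.7152  a^+=0.1915
step 5: x_pred=8.2670  r=-4.3470  x^+=6.9499  v^+=1.5659  a^+=-0.8215
step 6: x_pred=8.2317  r=-8.3417  x^+=5.7041  v^+=-2.0544  a^+=-2.7654
step 7: x_pred=1.3014  r=3.9386  x^+=2.4948  v^+=-4.0974  a^+=-1.8476

v_post = -4.0974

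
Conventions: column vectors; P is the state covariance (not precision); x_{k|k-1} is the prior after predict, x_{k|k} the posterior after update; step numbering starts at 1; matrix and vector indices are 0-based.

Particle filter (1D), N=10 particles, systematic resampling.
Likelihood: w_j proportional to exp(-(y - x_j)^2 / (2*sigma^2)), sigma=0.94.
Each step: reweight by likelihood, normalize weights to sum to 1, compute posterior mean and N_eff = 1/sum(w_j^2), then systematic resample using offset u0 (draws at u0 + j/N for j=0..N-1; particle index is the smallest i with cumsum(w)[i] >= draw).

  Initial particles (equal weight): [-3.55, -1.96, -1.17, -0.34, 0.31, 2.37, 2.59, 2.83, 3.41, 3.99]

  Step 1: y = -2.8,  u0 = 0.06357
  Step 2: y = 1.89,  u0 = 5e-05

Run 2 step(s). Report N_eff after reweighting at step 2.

step 1: w=[0.4389, 0.4048, 0.1342, 0.0197, 0.0025, 0.0000, 0.0000, 0.0000, 0.0000, 0.0000]  mean=-2.5143  Neff=2.6678  idx=[0, 0, 0, 0, 1, 1, 1, 1, 2, 2]
step 2: w=[0.0000, 0.0000, 0.0000, 0.0000, 0.0209, 0.0209, 0.0209, 0.0209, 0.4582, 0.4582]  mean=-1.2360  Neff=2.3712  idx=[4, 8, 8, 8, 8, 8, 9, 9, 9, 9]

N_eff = 2.3712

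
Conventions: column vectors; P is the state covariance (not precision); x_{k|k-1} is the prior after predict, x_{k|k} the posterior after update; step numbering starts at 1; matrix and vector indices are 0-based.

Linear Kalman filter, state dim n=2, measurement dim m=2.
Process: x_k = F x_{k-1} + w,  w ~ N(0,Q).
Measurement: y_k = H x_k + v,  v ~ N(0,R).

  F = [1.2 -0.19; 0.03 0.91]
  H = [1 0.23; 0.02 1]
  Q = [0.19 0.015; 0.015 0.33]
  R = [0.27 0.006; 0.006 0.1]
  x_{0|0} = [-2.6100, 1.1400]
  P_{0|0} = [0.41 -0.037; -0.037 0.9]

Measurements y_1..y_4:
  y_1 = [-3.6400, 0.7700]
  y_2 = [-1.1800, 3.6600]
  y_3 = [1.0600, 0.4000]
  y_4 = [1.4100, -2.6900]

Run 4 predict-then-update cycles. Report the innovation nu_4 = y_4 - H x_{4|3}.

step 1: x^-=[-3.3486, 0.9591]  P^-=[0.8298 -0.1660; -0.1660 1.0736]  S=[1.0802 0.1027; 0.1027 1.1673]  K=[0.7513 -0.1941; -0.0124 0.9180]  nu=[-0.5120, -0.1221]  x^+=[-3.7095, 0.8533]  P^+=[0.2061 -0.0190; -0.0190 0.0921]
step 2: x^-=[-4.6136, 0.6653]  P^-=[0.4987 -0.0142; -0.0142 0.4054]  S=[0.7836 0.0950; 0.0950 0.5051]  K=[0.6480 -0.1302; 0.0038 0.8015]  nu=[3.2806, 3.0870]  x^+=[-2.8896, 3.1517]  P^+=[0.1771 -0.0127; -0.0127 0.0804]
step 3: x^-=[-4.0663, 2.7814]  P^-=[0.4537 -0.0063; -0.0063 0.3961]  S=[0.7418 0.0998; 0.0998 0.4960]  K=[0.6259 -0.1204; 0.0071 0.7969]  nu=[4.4866, -2.3000]  x^+=[-0.9812, 0.9803]  P^+=[0.1710 -0.0117; -0.0117 0.0800]
step 4: x^-=[-1.3636, 0.8626]  P^-=[0.4444 -0.0054; -0.0054 0.3957]  S=[0.7329 0.1005; 0.1005 0.4957]  K=[0.6210 -0.1188; 0.0076 0.7966]  nu=[2.5752, -3.5253]  x^+=[0.6545, -1.9260]  P^+=[0.1696 -0.0115; -0.0115 0.0799]

innov = [2.5752, -3.5253]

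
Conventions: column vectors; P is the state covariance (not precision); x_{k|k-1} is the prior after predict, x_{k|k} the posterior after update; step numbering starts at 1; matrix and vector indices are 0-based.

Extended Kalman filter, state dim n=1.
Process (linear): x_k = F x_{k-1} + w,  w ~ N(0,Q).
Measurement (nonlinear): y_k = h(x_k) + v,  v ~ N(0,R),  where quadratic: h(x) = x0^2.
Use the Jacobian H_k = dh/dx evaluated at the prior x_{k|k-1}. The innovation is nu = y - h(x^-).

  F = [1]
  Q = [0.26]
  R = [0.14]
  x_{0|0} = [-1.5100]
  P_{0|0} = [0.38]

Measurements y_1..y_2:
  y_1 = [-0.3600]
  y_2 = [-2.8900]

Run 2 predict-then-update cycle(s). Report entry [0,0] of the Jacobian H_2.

step 1: x^-=[-1.5100]  P^-=[0.6400]  H_jac=[-3.0200]  S=[5.9771]  K=[-0.3234]  nu=[-2.6401]  x^+=[-0.6563]  P^+=[0.0150]
step 2: x^-=[-0.6563]  P^-=[0.2750]  H_jac=[-1.3125]  S=[0.6137]  K=[-0.5881]  nu=[-3.3207]  x^+=[1.2966]  P^+=[0.0627]

H_jac[0,0] = -1.3125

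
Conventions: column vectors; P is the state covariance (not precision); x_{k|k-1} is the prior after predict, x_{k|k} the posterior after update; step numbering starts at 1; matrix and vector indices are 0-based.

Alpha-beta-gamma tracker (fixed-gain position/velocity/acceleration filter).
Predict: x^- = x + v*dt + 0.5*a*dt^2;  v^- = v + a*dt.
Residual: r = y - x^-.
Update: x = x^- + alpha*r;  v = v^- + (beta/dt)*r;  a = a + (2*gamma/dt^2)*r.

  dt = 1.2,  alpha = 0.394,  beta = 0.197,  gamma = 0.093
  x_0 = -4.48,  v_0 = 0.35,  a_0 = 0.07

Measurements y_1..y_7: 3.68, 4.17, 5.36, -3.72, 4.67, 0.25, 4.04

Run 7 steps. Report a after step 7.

a_post = -2.1401

step 1: x_pred=-4.0096  r=7.6896  x^+=-0.9799  v^+=1.6964  a^+=1.0632
step 2: x_pred=1.8213  r=2.3487  x^+=2.7467  v^+=3.3578  a^+=1.3666
step 3: x_pred=7.7601  r=-2.4001  x^+=6.8144  v^+=4.6038  a^+=1.0566
step 4: x_pred=13.0997  r=-16.8197  x^+=6.4728  v^+=3.1105  a^+=-1.1159
step 5: x_pred=9.4018  r=-4.7318  x^+=7.5375  v^+=0.9945  a^+=-1.7271
step 6: x_pred=7.4874  r=-7.2374  x^+=4.6359  v^+=-2.2662  a^+=-2.6620
step 7: x_pred=-0.0002  r=4.0402  x^+=1.5917  v^+=-4.7973  a^+=-2.1401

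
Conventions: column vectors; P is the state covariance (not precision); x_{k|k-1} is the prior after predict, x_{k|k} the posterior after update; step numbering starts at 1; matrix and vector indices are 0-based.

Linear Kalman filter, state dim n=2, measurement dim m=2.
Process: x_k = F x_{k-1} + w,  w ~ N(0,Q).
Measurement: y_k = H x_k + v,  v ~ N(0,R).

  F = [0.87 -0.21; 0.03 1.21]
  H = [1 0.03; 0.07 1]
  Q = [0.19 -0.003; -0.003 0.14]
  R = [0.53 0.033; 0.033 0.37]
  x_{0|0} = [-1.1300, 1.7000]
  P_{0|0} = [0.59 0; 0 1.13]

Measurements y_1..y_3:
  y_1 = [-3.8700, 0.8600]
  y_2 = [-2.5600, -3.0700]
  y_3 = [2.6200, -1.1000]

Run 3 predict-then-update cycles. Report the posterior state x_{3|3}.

x_post = [0.0610, -1.5020]

step 1: x^-=[-1.3401, 2.0231]  P^-=[0.6864 -0.2747; -0.2747 1.7950]  S=[1.2015 -0.1404; -0.1404 2.1299]  K=[0.5563 -0.0698; -0.0871 0.8280]  nu=[-2.5906, -1.0693]  x^+=[-2.7066, 1.3633]  P^+=[0.2934 -0.0280; -0.0280 0.3054]
step 2: x^-=[-2.6410, 1.5684]  P^-=[0.4357 -0.1022; -0.1022 0.5854]  S=[0.9601 -0.0214; -0.0214 0.9433]  K=[0.4492 -0.0659; -0.0746 0.6114]  nu=[0.0339, -4.4535]  x^+=[-2.3324, -1.1569]  P^+=[0.2367 -0.0261; -0.0261 0.2256]
step 3: x^-=[-1.7862, -1.4698]  P^-=[0.3886 -0.0815; -0.0815 0.4686]  S=[0.9142 -0.0074; -0.0074 0.8291]  K=[0.4219 -0.0617; -0.0692 0.5577]  nu=[4.4503, 0.4948]  x^+=[0.0610, -1.5020]  P^+=[0.2223 -0.0245; -0.0245 0.2058]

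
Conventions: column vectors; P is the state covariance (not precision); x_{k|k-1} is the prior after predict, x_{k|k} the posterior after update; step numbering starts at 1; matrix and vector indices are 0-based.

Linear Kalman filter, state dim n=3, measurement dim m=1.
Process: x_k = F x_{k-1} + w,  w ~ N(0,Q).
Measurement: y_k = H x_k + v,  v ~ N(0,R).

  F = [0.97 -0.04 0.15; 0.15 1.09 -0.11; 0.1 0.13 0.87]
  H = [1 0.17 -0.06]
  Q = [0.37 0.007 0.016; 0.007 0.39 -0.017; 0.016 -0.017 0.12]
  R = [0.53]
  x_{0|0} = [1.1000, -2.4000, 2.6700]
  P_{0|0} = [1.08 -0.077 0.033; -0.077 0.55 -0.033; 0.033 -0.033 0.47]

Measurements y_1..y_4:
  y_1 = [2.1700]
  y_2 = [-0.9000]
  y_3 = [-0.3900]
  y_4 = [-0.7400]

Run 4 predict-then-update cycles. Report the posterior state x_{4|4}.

x_post = [0.3732, -3.8789, 0.2495]

step 1: x^-=[1.5635, -2.7447, 2.1209]  P^-=[1.4136 0.0431 0.1987; 0.0431 1.0551 -0.0046; 0.1987 -0.0046 0.4921]  S=[1.9668]  K=[0.7164; 0.1133; 0.0856]  nu=[1.2004]  x^+=[2.4234, -2.6087, 2.2237]  P^+=[0.4042 -0.1165 0.0781; -0.1165 1.0299 -0.0237; 0.0781 -0.0237 0.4777]
step 2: x^-=[2.7886, -2.7246, 1.8378]  P^-=[0.7947 -0.1200 0.1654; -0.1200 1.5935 0.0615; 0.1654 0.0615 0.5082]  S=[1.3107]  K=[0.5832; 0.1123; 0.1109]  nu=[-3.1152]  x^+=[0.9719, -3.0745, 1.4924]  P^+=[0.3489 -0.2058 0.0806; -0.2058 1.5769 0.0452; 0.0806 0.0452 0.4921]
step 3: x^-=[1.2895, -3.3696, 0.9958]  P^-=[0.7508 -0.2347 0.1493; -0.2347 2.1965 0.1900; 0.1493 0.1900 0.5415]  S=[1.2446]  K=[0.5640; 0.1023; 0.1198]  nu=[-1.0470]  x^+=[0.6991, -3.4767, 0.8704]  P^+=[0.3549 -0.3065 0.0652; -0.3065 2.1835 0.1747; 0.0652 0.1747 0.5236]
step 4: x^-=[0.9478, -3.7805, 0.3752]  P^-=[0.7599 -0.3436 0.1233; -0.3436 2.8543 0.3792; 0.1233 0.3792 0.5997]  S=[1.2352]  K=[0.5619; 0.0963; 0.1229]  nu=[-1.0226]  x^+=[0.3732, -3.8789, 0.2495]  P^+=[0.3699 -0.4104 0.0380; -0.4104 2.8428 0.3646; 0.0380 0.3646 0.5810]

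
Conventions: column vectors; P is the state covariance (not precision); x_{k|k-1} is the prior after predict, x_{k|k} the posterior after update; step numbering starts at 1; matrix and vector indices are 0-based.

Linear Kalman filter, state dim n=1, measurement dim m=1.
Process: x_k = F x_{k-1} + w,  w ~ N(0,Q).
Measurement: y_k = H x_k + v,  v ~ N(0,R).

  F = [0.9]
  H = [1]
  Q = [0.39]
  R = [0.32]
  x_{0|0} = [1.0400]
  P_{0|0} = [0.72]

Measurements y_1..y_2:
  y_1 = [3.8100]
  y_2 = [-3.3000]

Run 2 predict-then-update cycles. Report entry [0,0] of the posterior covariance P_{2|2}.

P_post[0,0] = 0.2069

step 1: x^-=[0.9360]  P^-=[0.9732]  S=[1.2932]  K=[0.7526]  nu=[2.8740]  x^+=[3.0988]  P^+=[0.2408]
step 2: x^-=[2.7890]  P^-=[0.5851]  S=[0.9051]  K=[0.6464]  nu=[-6.0890]  x^+=[-1.1471]  P^+=[0.2069]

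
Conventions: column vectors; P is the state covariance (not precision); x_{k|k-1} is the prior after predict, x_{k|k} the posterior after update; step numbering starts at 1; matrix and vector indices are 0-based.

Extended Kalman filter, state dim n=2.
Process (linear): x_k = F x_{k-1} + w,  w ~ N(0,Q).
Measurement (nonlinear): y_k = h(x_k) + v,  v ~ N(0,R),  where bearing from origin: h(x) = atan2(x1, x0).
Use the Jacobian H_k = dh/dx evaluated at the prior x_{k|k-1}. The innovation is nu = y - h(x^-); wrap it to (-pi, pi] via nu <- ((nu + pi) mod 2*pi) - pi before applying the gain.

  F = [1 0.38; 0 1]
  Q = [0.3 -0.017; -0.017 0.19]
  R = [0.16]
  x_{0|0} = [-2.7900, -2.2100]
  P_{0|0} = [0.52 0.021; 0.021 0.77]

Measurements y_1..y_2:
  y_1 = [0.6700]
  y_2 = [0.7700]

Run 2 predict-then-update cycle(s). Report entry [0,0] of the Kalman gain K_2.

K[0,0] = -0.7406

step 1: x^-=[-3.6298, -2.2100]  P^-=[0.9471 0.2966; 0.2966 0.9600]  H_jac=[0.1224 -0.2010]  S=[0.1984]  K=[0.2838; -0.7897]  nu=[-3.0185]  x^+=[-4.4863, 0.1737]  P^+=[0.9312 0.3411; 0.3411 0.8363]
step 2: x^-=[-4.4203, 0.1737]  P^-=[1.6111 0.6418; 0.6418 1.0263]  H_jac=[-0.0089 -0.2259]  S=[0.2151]  K=[-0.7406; -1.1044]  nu=[-2.3323]  x^+=[-2.6930, 2.7495]  P^+=[1.4932 0.4659; 0.4659 0.7640]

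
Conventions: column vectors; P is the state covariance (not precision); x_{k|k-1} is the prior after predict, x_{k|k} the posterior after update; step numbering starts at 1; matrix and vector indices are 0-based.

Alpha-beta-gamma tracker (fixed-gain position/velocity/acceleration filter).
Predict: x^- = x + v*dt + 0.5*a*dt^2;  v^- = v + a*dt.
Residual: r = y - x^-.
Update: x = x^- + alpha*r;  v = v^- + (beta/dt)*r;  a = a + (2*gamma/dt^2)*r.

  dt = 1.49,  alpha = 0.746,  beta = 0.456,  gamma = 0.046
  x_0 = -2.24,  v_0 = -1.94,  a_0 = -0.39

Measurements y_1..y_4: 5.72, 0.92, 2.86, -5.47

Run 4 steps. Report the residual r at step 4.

step 1: x_pred=-5.5635  r=11.2835  x^+=2.8540  v^+=0.9321  a^+=0.0776
step 2: x_pred=4.3290  r=-3.4090  x^+=1.7859  v^+=0.0044  a^+=-0.0637
step 3: x_pred=1.7218  r=1.1382  x^+=2.5709  v^+=0.2579  a^+=-0.0165
step 4: x_pred=2.9368  r=-8.4068  x^+=-3.3347  v^+=-2.3395  a^+=-0.3649

resid = -8.4068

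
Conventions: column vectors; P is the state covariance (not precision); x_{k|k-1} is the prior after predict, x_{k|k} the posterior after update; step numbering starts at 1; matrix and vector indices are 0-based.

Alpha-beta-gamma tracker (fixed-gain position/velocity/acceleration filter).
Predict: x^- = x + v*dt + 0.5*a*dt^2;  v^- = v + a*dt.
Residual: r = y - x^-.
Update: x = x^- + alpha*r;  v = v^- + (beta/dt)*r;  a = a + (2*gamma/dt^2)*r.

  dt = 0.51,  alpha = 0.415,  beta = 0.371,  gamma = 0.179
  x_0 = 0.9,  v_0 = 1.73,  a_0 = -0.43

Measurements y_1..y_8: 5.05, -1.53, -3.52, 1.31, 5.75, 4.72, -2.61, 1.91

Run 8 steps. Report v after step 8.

v_post = 8.1821

step 1: x_pred=1.7264  r=3.3236  x^+=3.1057  v^+=3.9285  a^+=4.1446
step 2: x_pred=5.6482  r=-7.1782  x^+=2.6693  v^+=0.8204  a^+=-5.7354
step 3: x_pred=2.3418  r=-5.8618  x^+=-0.0909  v^+=-6.3688  a^+=-13.8035
step 4: x_pred=-5.1341  r=6.4441  x^+=-2.4598  v^+=-8.7208  a^+=-4.9339
step 5: x_pred=-7.5491  r=13.2991  x^+=-2.0300  v^+=-1.5627  a^+=13.3708
step 6: x_pred=-1.0881  r=5.8081  x^+=1.3223  v^+=9.4815  a^+=21.3650
step 7: x_pred=8.9364  r=-11.5464  x^+=4.1446  v^+=11.9783  a^+=5.4727
step 8: x_pred=10.9653  r=-9.0553  x^+=7.2073  v^+=8.1821  a^+=-6.9909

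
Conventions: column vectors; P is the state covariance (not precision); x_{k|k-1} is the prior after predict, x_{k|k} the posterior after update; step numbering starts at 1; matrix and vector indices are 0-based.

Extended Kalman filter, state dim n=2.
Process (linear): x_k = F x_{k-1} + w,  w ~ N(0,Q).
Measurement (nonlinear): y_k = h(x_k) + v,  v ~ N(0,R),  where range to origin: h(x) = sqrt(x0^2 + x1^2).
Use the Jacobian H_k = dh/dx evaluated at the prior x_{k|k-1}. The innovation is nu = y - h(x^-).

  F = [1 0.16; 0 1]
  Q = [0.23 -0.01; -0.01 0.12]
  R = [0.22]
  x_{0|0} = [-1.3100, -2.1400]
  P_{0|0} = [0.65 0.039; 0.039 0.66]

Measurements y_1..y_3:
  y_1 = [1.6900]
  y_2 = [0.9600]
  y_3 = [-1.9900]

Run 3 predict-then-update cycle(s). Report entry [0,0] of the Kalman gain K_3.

K[0,0] = -0.4481

step 1: x^-=[-1.6524, -2.1400]  P^-=[0.9094 0.1346; 0.1346 0.7800]  H_jac=[-0.6112 -0.7915]  S=[1.1785]  K=[-0.5620; -0.5936]  nu=[-1.0137]  x^+=[-1.0827, -1.5382]  P^+=[0.5372 -0.2586; -0.2586 0.3647]
step 2: x^-=[-1.3288, -1.5382]  P^-=[0.6938 -0.2102; -0.2102 0.4847]  H_jac=[-0.6537 -0.7567]  S=[0.5860]  K=[-0.5024; -0.3913]  nu=[-1.0727]  x^+=[-0.7899, -1.1184]  P^+=[0.5458 -0.3255; -0.3255 0.3949]
step 3: x^-=[-0.9688, -1.1184]  P^-=[0.6818 -0.2723; -0.2723 0.5149]  H_jac=[-0.6547 -0.7559]  S=[0.5370]  K=[-0.4481; -0.3928]  nu=[-3.4697]  x^+=[0.5858, 0.2446]  P^+=[0.5740 -0.3668; -0.3668 0.4321]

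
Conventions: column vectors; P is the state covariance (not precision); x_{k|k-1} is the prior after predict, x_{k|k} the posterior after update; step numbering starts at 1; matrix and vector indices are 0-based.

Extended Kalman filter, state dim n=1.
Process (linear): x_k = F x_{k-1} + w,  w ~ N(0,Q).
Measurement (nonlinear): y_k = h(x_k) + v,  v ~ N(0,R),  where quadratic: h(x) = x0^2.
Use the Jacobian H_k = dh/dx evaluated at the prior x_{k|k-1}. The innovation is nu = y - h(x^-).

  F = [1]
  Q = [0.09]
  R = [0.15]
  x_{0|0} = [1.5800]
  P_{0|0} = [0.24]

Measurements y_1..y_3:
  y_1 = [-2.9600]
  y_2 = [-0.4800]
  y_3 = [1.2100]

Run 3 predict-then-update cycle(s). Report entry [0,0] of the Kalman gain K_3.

K[0,0] = -0.0613

step 1: x^-=[1.5800]  P^-=[0.3300]  H_jac=[3.1600]  S=[3.4452]  K=[0.3027]  nu=[-5.4564]  x^+=[-0.0715]  P^+=[0.0144]
step 2: x^-=[-0.0715]  P^-=[0.1044]  H_jac=[-0.1431]  S=[0.1521]  K=[-0.0981]  nu=[-0.4851]  x^+=[-0.0239]  P^+=[0.1029]
step 3: x^-=[-0.0239]  P^-=[0.1929]  H_jac=[-0.0478]  S=[0.1504]  K=[-0.0613]  nu=[1.2094]  x^+=[-0.0981]  P^+=[0.1923]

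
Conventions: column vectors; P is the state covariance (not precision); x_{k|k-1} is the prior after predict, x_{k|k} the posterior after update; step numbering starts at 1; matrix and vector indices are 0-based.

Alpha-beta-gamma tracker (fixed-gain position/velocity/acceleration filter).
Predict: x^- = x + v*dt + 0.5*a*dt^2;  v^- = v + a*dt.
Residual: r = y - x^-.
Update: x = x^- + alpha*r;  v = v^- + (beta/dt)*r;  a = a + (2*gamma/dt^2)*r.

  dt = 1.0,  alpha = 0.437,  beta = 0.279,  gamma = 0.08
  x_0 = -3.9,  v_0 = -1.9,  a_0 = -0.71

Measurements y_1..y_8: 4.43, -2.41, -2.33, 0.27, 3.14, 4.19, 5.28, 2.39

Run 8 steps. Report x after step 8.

step 1: x_pred=-6.1550  r=10.5850  x^+=-1.5294  v^+=0.3432  a^+=0.9836
step 2: x_pred=-0.6943  r=-1.7157  x^+=-1.4441  v^+=0.8481  a^+=0.7091
step 3: x_pred=-0.2414  r=-2.0886  x^+=-1.1541  v^+=0.9745  a^+=0.3749
step 4: x_pred=0.0079  r=0.2621  x^+=0.1224  v^+=1.4226  a^+=0.4169
step 5: x_pred=1.7534  r=1.3866  x^+=2.3594  v^+=2.2263  a^+=0.6387
step 6: x_pred=4.9050  r=-0.7150  x^+=4.5925  v^+=2.6655  a^+=0.5243
step 7: x_pred=7.5202  r=-2.2402  x^+=6.5412  v^+=2.5648  a^+=0.1659
step 8: x_pred=9.1890  r=-6.7990  x^+=6.2178  v^+=0.8338  a^+=-0.9220

x_post = 6.2178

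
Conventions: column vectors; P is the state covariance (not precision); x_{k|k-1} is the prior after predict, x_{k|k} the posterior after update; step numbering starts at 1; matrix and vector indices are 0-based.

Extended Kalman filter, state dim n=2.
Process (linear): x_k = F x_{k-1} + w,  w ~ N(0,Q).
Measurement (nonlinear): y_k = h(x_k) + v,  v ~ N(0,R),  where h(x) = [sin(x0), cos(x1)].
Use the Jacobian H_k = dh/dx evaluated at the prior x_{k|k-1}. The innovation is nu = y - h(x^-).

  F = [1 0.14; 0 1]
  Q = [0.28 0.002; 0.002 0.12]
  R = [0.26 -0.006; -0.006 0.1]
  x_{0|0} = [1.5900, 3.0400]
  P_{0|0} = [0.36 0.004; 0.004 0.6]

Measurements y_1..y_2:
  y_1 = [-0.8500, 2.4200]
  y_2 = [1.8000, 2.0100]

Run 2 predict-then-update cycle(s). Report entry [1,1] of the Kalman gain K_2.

step 1: x^-=[2.0156, 3.0400]  P^-=[0.6529 0.0900; 0.0900 0.7200]  H_jac=[-0.4303 0.0000; 0.0000 -0.1014]  S=[0.3809 -0.0021; -0.0021 0.1074]  K=[-0.7381 -0.0992; -0.1054 -0.6819]  nu=[-1.7527, 3.4148]  x^+=[2.9704, 0.8961]  P^+=[0.4446 0.0542; 0.0542 0.6661]
step 2: x^-=[3.0959, 0.8961]  P^-=[0.7528 0.1494; 0.1494 0.7861]  H_jac=[-0.9990 0.0000; 0.0000 -0.7809]  S=[1.0113 0.1106; 0.1106 0.5794]  K=[-0.7370 -0.0607; -0.0324 -1.0533]  nu=[1.7543, 1.3854]  x^+=[1.7187, -0.6200]  P^+=[0.1915 0.0021; 0.0021 0.1346]

K[1,1] = -1.0533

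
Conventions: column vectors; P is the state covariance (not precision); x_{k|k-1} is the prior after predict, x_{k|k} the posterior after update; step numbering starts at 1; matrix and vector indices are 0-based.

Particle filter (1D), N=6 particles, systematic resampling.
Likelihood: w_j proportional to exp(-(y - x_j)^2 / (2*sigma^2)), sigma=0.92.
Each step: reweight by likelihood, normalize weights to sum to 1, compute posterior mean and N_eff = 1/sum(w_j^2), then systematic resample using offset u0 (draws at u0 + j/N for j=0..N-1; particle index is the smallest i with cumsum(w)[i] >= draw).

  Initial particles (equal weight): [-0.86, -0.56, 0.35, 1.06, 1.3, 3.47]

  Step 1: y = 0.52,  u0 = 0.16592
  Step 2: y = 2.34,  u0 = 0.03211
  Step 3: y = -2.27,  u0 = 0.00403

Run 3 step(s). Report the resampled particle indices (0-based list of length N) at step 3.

step 1: w=[0.0968, 0.1496, 0.2930, 0.2509, 0.2080, 0.0017]  mean=0.4780  Neff=4.4683  idx=[1, 2, 2, 3, 4, 5]
step 2: w=[0.0044, 0.0611, 0.0611, 0.2408, 0.3345, 0.2981]  mean=1.7648  Neff=3.7561  idx=[1, 3, 3, 4, 4, 5]
step 3: w=[0.8151, 0.0672, 0.0672, 0.0253, 0.0253, 0.0000]  mean=0.4934  Neff=1.4823  idx=[0, 0, 0, 0, 0, 1]

resampled_idx = [0, 0, 0, 0, 0, 1]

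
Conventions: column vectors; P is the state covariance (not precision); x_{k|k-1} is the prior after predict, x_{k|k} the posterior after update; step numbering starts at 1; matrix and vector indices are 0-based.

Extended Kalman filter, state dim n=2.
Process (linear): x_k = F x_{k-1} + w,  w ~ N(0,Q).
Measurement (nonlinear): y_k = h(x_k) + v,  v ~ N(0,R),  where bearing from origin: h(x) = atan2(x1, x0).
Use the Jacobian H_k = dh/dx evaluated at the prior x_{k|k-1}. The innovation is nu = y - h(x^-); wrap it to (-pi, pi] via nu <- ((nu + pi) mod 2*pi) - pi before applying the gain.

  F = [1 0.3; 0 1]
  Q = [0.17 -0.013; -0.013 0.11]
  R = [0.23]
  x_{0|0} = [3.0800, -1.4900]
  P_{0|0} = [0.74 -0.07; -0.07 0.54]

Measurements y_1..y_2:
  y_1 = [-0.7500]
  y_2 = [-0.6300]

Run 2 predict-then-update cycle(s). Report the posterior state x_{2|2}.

x_post = [2.0546, -1.6071]

step 1: x^-=[2.6330, -1.4900]  P^-=[0.9166 0.0790; 0.0790 0.6500]  H_jac=[0.1628 0.2877]  S=[0.3155]  K=[0.5450; 0.6335]  nu=[-0.2350]  x^+=[2.5049, -1.6389]  P^+=[0.8229 -0.0299; -0.0299 0.5234]
step 2: x^-=[2.0132, -1.6389]  P^-=[1.0220 0.1141; 0.1141 0.6334]  H_jac=[0.2432 0.2987]  S=[0.3636]  K=[0.7774; 0.5968]  nu=[0.0533]  x^+=[2.0546, -1.6071]  P^+=[0.8023 -0.0546; -0.0546 0.5039]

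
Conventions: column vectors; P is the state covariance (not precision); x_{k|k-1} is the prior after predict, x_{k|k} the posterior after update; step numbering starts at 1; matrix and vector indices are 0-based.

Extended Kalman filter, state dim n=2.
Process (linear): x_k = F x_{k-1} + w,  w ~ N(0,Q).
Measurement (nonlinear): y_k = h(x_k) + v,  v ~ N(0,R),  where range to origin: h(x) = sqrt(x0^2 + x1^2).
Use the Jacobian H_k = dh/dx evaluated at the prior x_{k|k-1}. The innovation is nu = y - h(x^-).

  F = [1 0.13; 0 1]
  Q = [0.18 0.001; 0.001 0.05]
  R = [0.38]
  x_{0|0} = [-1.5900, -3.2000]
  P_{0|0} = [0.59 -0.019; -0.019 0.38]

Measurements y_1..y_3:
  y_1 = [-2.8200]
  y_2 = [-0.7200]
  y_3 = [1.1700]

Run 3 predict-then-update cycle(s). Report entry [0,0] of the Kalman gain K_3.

step 1: x^-=[-2.0060, -3.2000]  P^-=[0.7715 0.0314; 0.0314 0.4300]  H_jac=[-0.5311 -0.8473]  S=[0.9346]  K=[-0.4669; -0.4077]  nu=[-6.5968]  x^+=[1.0741, -0.5107]  P^+=[0.5677 -0.1465; -0.1465 0.2747]
step 2: x^-=[1.0077, -0.5107]  P^-=[0.7143 -0.1098; -0.1098 0.3247]  H_jac=[0.8920 -0.4520]  S=[1.1032]  K=[0.6225; -0.2218]  nu=[-1.8497]  x^+=[-0.1438, -0.1004]  P^+=[0.2868 0.0425; 0.0425 0.2704]
step 3: x^-=[-0.1568, -0.1004]  P^-=[0.4824 0.0787; 0.0787 0.3204]  H_jac=[-0.8422 -0.5392]  S=[0.8868]  K=[-0.5060; -0.2695]  nu=[0.9838]  x^+=[-0.6546, -0.3656]  P^+=[0.2553 -0.0423; -0.0423 0.2560]

K[0,0] = -0.5060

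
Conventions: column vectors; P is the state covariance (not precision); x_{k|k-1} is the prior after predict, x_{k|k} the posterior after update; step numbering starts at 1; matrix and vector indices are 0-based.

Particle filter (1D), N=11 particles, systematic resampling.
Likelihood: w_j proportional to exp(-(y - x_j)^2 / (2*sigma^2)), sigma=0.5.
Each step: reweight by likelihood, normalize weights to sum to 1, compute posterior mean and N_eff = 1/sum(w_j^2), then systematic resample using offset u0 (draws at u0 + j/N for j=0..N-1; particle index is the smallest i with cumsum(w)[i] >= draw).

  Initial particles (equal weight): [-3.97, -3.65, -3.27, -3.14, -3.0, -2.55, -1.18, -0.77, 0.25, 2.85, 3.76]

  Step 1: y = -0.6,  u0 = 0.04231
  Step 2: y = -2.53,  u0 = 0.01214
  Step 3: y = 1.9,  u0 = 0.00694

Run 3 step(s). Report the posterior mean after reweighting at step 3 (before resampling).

step 1: w=[0.0000, 0.0000, 0.0000, 0.0000, 0.0000, 0.0003, 0.3019, 0.5584, 0.1395, 0.0000, 0.0000]  mean=-0.7521  Neff=2.3677  idx=[6, 6, 6, 7, 7, 7, 7, 7, 7, 7, 8]
step 2: w=[0.2820, 0.2820, 0.2820, 0.0220, 0.0220, 0.0220, 0.0220, 0.0220, 0.0220, 0.0220, 0.0000]  mean=-1.1168  Neff=4.1337  idx=[0, 0, 0, 1, 1, 1, 1, 2, 2, 2, 6]
step 3: w=[0.0082, 0.0082, 0.0082, 0.0082, 0.0082, 0.0082, 0.0082, 0.0082, 0.0082, 0.0082, 0.9178]  mean=-0.8037  Neff=1.1863  idx=[0, 10, 10, 10, 10, 10, 10, 10, 10, 10, 10]

post_mean = -0.8037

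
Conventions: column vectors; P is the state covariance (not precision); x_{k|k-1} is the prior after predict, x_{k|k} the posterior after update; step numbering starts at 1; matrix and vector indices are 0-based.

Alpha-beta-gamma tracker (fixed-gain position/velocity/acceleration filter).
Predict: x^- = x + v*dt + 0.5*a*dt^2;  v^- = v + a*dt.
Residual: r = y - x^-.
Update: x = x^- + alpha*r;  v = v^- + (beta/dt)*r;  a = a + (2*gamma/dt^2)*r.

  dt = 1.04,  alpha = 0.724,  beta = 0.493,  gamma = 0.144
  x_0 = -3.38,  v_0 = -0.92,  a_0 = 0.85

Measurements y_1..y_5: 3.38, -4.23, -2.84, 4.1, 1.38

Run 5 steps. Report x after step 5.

x_post = 2.4013

step 1: x_pred=-3.8771  r=7.2571  x^+=1.3770  v^+=3.4042  a^+=2.7824
step 2: x_pred=6.4221  r=-10.6521  x^+=-1.2900  v^+=1.2483  a^+=-0.0540
step 3: x_pred=-0.0210  r=-2.8190  x^+=-2.0619  v^+=-0.1441  a^+=-0.8046
step 4: x_pred=-2.6470  r=6.7470  x^+=2.2378  v^+=2.2174  a^+=0.9919
step 5: x_pred=5.0804  r=-3.7004  x^+=2.4013  v^+=1.4949  a^+=0.0066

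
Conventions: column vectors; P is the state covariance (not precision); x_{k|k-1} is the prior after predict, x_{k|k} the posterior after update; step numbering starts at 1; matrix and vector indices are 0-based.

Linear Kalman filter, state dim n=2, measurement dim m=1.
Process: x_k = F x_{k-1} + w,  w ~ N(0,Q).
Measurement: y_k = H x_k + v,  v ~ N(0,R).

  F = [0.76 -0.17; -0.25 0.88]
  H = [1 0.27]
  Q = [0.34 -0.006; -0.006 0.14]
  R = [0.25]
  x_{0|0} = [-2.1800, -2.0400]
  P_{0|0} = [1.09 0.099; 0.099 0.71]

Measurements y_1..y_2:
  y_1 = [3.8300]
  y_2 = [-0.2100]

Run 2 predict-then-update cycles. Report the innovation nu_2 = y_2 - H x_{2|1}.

innov = [-2.2063]

step 1: x^-=[-1.3100, -1.2502]  P^-=[0.9645 -0.2489; -0.2489 0.7144]  S=[1.1322]  K=[0.7925; -0.0495]  nu=[5.4776]  x^+=[3.0312, -1.5212]  P^+=[0.2534 -0.2045; -0.2045 0.7116]
step 2: x^-=[2.5623, -2.0965]  P^-=[0.5597 -0.3061; -0.3061 0.7969]  S=[0.7026]  K=[0.6791; -0.1294]  nu=[-2.2063]  x^+=[1.0641, -1.8110]  P^+=[0.2357 -0.2443; -0.2443 0.7851]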